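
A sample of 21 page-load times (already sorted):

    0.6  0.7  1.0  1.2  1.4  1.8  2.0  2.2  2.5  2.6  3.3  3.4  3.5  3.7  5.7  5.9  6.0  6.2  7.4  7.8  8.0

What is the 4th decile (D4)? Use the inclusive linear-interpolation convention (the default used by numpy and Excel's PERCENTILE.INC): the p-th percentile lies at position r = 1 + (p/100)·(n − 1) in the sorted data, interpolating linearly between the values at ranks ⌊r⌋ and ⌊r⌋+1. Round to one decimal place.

n = 21.
r = 1 + (40/100)·(21 − 1) = 1 + 8 = 9.
r is an integer, so P40 is the value at rank 9: 2.5.

2.5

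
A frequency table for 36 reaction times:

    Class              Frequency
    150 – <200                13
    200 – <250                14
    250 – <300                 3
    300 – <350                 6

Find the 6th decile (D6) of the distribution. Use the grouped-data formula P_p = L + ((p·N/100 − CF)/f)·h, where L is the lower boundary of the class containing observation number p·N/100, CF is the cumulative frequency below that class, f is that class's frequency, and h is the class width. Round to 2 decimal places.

230.71

N = 36; target position k = 60/100 · 36 = 21.6.
Cumulative frequencies: 13, 27, 30, 36.
Observation 21.6 falls in the class 200 – <250.
L = 200, CF = 13, f = 14, h = 50.
P60 = 200 + ((21.6 − 13)/14)·50 = 200 + 30.7143 = 230.714.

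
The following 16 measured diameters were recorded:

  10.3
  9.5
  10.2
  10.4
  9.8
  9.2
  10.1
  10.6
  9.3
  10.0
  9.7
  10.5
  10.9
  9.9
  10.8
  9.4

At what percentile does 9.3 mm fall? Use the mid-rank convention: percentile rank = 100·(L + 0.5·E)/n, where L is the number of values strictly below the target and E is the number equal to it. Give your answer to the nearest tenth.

Sorted: 9.2, 9.3, 9.4, 9.5, 9.7, 9.8, 9.9, 10.0, 10.1, 10.2, 10.3, 10.4, 10.5, 10.6, 10.8, 10.9.
Count below 9.3: L = 1; count equal: E = 1; n = 16.
Percentile rank = 100·(1 + 0.5·1)/16 = 100·1.5/16 = 9.375.

9.4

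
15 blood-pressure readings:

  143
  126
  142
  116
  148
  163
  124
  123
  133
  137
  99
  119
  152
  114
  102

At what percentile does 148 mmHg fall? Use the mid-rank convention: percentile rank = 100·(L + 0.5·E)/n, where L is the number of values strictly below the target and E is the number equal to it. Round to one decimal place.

Sorted: 99, 102, 114, 116, 119, 123, 124, 126, 133, 137, 142, 143, 148, 152, 163.
Count below 148: L = 12; count equal: E = 1; n = 15.
Percentile rank = 100·(12 + 0.5·1)/15 = 100·12.5/15 = 83.33.

83.3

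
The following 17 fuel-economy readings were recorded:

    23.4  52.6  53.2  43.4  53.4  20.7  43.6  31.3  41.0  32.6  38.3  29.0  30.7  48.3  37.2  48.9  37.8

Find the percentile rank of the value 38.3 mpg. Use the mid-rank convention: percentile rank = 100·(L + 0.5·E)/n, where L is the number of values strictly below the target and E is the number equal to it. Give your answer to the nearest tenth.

50.0

Sorted: 20.7, 23.4, 29.0, 30.7, 31.3, 32.6, 37.2, 37.8, 38.3, 41.0, 43.4, 43.6, 48.3, 48.9, 52.6, 53.2, 53.4.
Count below 38.3: L = 8; count equal: E = 1; n = 17.
Percentile rank = 100·(8 + 0.5·1)/17 = 100·8.5/17 = 50.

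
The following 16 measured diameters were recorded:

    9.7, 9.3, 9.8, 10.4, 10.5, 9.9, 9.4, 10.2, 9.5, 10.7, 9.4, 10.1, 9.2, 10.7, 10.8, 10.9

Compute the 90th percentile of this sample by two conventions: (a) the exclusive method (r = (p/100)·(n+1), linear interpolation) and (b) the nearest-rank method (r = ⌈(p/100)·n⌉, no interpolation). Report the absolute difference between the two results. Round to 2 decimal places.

0.03

Sorted: 9.2, 9.3, 9.4, 9.4, 9.5, 9.7, 9.8, 9.9, 10.1, 10.2, 10.4, 10.5, 10.7, 10.7, 10.8, 10.9.
n = 16.
(a) r = 15.3; between ranks 15 (10.8) and 16 (10.9): 10.83.
(b) the nearest-rank method: rank 15 → 10.8.
|10.83 − 10.8| = 0.03.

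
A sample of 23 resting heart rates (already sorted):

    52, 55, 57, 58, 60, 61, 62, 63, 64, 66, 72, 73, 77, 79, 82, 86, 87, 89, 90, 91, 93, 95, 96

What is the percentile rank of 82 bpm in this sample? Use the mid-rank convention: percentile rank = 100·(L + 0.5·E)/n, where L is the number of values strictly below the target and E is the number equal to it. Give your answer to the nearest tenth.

63.0

Count below 82: L = 14; count equal: E = 1; n = 23.
Percentile rank = 100·(14 + 0.5·1)/23 = 100·14.5/23 = 63.04.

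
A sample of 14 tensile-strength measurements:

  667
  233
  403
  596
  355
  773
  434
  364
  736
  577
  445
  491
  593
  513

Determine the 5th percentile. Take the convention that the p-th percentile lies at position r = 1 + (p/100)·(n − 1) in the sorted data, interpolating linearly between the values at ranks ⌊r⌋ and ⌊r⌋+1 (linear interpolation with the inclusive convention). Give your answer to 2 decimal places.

Sorted: 233, 355, 364, 403, 434, 445, 491, 513, 577, 593, 596, 667, 736, 773.
n = 14.
r = 1 + (5/100)·(14 − 1) = 1 + 0.65 = 1.65.
Rank 1 is 233 and rank 2 is 355.
Interpolate: 233 + 0.65·(355 − 233) = 233 + 0.65·122 = 312.3.

312.30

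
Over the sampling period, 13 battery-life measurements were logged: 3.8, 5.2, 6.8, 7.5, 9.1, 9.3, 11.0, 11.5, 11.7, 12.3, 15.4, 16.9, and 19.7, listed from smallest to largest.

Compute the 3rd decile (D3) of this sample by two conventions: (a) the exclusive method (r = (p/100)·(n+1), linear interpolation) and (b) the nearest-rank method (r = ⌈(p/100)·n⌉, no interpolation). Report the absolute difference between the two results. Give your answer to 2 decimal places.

0.32

n = 13.
(a) r = 4.2; between ranks 4 (7.5) and 5 (9.1): 7.82.
(b) the nearest-rank method: rank 4 → 7.5.
|7.82 − 7.5| = 0.32.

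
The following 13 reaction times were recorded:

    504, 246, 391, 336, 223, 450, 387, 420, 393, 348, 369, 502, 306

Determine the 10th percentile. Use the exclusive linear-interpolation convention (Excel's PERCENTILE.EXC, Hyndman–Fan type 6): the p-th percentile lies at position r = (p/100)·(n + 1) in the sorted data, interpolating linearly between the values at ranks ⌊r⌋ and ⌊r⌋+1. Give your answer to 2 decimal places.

Sorted: 223, 246, 306, 336, 348, 369, 387, 391, 393, 420, 450, 502, 504.
n = 13.
r = (10/100)·(13 + 1) = 1.4.
Rank 1 is 223 and rank 2 is 246.
Interpolate: 223 + 0.4·(246 − 223) = 223 + 0.4·23 = 232.2.

232.20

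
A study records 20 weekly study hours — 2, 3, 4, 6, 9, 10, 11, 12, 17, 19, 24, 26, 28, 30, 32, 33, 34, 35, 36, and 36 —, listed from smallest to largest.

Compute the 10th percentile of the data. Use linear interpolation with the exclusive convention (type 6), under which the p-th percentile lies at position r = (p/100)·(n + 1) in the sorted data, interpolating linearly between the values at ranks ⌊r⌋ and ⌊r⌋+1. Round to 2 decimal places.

n = 20.
r = (10/100)·(20 + 1) = 2.1.
Rank 2 is 3 and rank 3 is 4.
Interpolate: 3 + 0.1·(4 − 3) = 3 + 0.1·1 = 3.1.

3.10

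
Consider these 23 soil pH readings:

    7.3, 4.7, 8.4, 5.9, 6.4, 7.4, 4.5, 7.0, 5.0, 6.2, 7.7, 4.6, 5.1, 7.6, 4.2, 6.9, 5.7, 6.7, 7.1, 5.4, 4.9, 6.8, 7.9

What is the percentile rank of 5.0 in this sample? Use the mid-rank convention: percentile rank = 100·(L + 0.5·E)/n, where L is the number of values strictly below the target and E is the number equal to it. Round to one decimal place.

Sorted: 4.2, 4.5, 4.6, 4.7, 4.9, 5.0, 5.1, 5.4, 5.7, 5.9, 6.2, 6.4, 6.7, 6.8, 6.9, 7.0, 7.1, 7.3, 7.4, 7.6, 7.7, 7.9, 8.4.
Count below 5.0: L = 5; count equal: E = 1; n = 23.
Percentile rank = 100·(5 + 0.5·1)/23 = 100·5.5/23 = 23.91.

23.9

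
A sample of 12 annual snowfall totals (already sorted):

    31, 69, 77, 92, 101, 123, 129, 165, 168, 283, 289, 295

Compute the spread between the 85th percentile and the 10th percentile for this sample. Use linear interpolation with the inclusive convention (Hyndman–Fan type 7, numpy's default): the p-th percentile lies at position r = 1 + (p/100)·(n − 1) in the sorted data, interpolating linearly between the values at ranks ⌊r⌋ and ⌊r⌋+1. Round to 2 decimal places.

215.30

n = 12.
P10: r = 2.1; ranks 2–3 are 69, 77; interpolating gives 69.8.
P85: r = 10.35; ranks 10–11 are 283, 289; interpolating gives 285.1.
Difference: 285.1 − 69.8 = 215.3.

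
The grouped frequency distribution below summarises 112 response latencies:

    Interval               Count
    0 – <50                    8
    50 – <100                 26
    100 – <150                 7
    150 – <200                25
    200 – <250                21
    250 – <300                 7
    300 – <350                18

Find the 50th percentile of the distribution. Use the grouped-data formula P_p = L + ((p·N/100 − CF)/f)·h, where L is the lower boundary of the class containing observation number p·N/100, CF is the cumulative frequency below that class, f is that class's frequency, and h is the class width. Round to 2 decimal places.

180.00

N = 112; target position k = 50/100 · 112 = 56.
Cumulative frequencies: 8, 34, 41, 66, 87, 94, 112.
Observation 56 falls in the class 150 – <200.
L = 150, CF = 41, f = 25, h = 50.
P50 = 150 + ((56 − 41)/25)·50 = 150 + 30 = 180.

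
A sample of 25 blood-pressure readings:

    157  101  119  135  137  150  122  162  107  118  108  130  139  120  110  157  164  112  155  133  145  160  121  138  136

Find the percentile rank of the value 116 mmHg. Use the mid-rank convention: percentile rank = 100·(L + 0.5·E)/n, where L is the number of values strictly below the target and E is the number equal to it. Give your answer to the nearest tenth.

20.0

Sorted: 101, 107, 108, 110, 112, 118, 119, 120, 121, 122, 130, 133, 135, 136, 137, 138, 139, 145, 150, 155, 157, 157, 160, 162, 164.
Count below 116: L = 5; count equal: E = 0; n = 25.
Percentile rank = 100·(5 + 0.5·0)/25 = 100·5/25 = 20.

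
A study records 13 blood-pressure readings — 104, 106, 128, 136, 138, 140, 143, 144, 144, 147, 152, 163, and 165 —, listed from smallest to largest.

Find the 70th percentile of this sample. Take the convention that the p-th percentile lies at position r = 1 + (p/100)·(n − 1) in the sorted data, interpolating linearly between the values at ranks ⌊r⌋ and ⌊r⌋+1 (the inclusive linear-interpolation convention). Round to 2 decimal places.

n = 13.
r = 1 + (70/100)·(13 − 1) = 1 + 8.4 = 9.4.
Rank 9 is 144 and rank 10 is 147.
Interpolate: 144 + 0.4·(147 − 144) = 144 + 0.4·3 = 145.2.

145.20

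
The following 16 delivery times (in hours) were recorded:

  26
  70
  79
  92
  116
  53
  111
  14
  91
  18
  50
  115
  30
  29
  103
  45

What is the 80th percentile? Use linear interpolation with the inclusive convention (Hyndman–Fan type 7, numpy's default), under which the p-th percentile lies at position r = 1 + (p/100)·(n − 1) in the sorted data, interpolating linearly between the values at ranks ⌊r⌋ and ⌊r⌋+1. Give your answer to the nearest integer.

103

Sorted: 14, 18, 26, 29, 30, 45, 50, 53, 70, 79, 91, 92, 103, 111, 115, 116.
n = 16.
r = 1 + (80/100)·(16 − 1) = 1 + 12 = 13.
r is an integer, so P80 is the value at rank 13: 103.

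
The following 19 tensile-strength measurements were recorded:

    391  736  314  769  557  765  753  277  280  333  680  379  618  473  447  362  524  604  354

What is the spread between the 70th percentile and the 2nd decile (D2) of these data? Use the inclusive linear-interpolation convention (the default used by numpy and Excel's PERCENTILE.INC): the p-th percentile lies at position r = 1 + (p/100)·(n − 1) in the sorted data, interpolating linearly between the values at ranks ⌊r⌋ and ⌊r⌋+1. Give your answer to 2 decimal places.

Sorted: 277, 280, 314, 333, 354, 362, 379, 391, 447, 473, 524, 557, 604, 618, 680, 736, 753, 765, 769.
n = 19.
P20: r = 4.6; ranks 4–5 are 333, 354; interpolating gives 345.6.
P70: r = 13.6; ranks 13–14 are 604, 618; interpolating gives 612.4.
Difference: 612.4 − 345.6 = 266.8.

266.80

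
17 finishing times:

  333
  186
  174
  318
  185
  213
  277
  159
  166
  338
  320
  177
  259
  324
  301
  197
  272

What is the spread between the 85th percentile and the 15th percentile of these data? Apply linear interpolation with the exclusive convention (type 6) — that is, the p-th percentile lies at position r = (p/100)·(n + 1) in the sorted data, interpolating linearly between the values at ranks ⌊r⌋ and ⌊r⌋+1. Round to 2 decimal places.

155.10

Sorted: 159, 166, 174, 177, 185, 186, 197, 213, 259, 272, 277, 301, 318, 320, 324, 333, 338.
n = 17.
P15: r = 2.7; ranks 2–3 are 166, 174; interpolating gives 171.6.
P85: r = 15.3; ranks 15–16 are 324, 333; interpolating gives 326.7.
Difference: 326.7 − 171.6 = 155.1.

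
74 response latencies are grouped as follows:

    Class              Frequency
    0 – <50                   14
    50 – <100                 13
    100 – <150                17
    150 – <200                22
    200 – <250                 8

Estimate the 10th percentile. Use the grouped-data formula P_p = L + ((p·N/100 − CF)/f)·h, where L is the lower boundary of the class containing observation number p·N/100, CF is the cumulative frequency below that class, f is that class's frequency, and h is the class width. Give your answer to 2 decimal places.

N = 74; target position k = 10/100 · 74 = 7.4.
Cumulative frequencies: 14, 27, 44, 66, 74.
Observation 7.4 falls in the class 0 – <50.
L = 0, CF = 0, f = 14, h = 50.
P10 = 0 + ((7.4 − 0)/14)·50 = 0 + 26.4286 = 26.4286.

26.43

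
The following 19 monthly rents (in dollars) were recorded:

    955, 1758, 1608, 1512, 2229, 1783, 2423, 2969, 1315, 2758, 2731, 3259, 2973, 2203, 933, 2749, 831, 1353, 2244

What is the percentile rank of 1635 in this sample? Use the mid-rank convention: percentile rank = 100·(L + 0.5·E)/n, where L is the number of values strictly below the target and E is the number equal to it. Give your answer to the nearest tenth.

Sorted: 831, 933, 955, 1315, 1353, 1512, 1608, 1758, 1783, 2203, 2229, 2244, 2423, 2731, 2749, 2758, 2969, 2973, 3259.
Count below 1635: L = 7; count equal: E = 0; n = 19.
Percentile rank = 100·(7 + 0.5·0)/19 = 100·7/19 = 36.84.

36.8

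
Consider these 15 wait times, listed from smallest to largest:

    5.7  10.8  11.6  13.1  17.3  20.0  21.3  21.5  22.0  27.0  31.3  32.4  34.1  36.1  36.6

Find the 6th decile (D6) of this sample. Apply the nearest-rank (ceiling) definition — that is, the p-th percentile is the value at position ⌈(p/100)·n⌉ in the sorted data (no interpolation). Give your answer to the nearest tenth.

n = 15.
Position = ⌈60/100 · 15⌉ = ⌈9⌉ = 9.
The value at rank 9 is 22.0.

22.0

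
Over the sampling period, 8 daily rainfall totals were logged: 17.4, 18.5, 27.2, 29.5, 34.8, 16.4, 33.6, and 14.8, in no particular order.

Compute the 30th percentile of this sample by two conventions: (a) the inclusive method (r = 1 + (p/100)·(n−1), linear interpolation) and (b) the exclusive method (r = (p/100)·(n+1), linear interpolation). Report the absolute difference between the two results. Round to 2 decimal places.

Sorted: 14.8, 16.4, 17.4, 18.5, 27.2, 29.5, 33.6, 34.8.
n = 8.
(a) r = 3.1; between ranks 3 (17.4) and 4 (18.5): 17.51.
(b) r = 2.7; between ranks 2 (16.4) and 3 (17.4): 17.1.
|17.51 − 17.1| = 0.41.

0.41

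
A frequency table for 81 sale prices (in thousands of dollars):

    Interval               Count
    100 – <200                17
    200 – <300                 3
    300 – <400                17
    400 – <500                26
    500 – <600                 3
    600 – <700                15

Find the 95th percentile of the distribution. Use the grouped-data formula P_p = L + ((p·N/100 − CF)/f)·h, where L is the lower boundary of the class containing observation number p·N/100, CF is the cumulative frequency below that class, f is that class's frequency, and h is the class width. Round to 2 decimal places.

673.00

N = 81; target position k = 95/100 · 81 = 76.95.
Cumulative frequencies: 17, 20, 37, 63, 66, 81.
Observation 76.95 falls in the class 600 – <700.
L = 600, CF = 66, f = 15, h = 100.
P95 = 600 + ((76.95 − 66)/15)·100 = 600 + 73 = 673.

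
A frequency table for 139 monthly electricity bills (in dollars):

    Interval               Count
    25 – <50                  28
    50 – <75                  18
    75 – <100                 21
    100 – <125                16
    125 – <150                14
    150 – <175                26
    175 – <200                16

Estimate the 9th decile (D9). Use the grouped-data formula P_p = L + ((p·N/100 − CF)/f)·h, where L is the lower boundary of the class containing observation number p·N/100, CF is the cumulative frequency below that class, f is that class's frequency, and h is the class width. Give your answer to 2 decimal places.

N = 139; target position k = 90/100 · 139 = 125.1.
Cumulative frequencies: 28, 46, 67, 83, 97, 123, 139.
Observation 125.1 falls in the class 175 – <200.
L = 175, CF = 123, f = 16, h = 25.
P90 = 175 + ((125.1 − 123)/16)·25 = 175 + 3.28125 = 178.281.

178.28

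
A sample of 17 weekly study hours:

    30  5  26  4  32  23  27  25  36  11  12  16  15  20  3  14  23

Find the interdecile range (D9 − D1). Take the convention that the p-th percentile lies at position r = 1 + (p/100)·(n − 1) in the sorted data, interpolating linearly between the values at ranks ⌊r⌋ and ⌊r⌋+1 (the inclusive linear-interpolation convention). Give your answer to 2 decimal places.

26.20

Sorted: 3, 4, 5, 11, 12, 14, 15, 16, 20, 23, 23, 25, 26, 27, 30, 32, 36.
n = 17.
P10: r = 2.6; ranks 2–3 are 4, 5; interpolating gives 4.6.
P90: r = 15.4; ranks 15–16 are 30, 32; interpolating gives 30.8.
Difference: 30.8 − 4.6 = 26.2.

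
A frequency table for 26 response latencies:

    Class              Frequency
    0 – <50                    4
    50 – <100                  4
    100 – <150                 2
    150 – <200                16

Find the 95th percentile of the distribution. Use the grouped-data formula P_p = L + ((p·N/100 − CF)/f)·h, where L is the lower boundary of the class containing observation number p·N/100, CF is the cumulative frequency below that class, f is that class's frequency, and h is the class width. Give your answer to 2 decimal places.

195.94

N = 26; target position k = 95/100 · 26 = 24.7.
Cumulative frequencies: 4, 8, 10, 26.
Observation 24.7 falls in the class 150 – <200.
L = 150, CF = 10, f = 16, h = 50.
P95 = 150 + ((24.7 − 10)/16)·50 = 150 + 45.9375 = 195.938.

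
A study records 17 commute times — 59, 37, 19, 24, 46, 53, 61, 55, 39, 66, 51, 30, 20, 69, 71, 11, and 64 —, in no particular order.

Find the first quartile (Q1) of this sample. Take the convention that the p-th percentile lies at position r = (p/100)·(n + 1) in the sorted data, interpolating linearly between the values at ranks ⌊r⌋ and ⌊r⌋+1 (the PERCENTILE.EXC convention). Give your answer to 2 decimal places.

27.00

Sorted: 11, 19, 20, 24, 30, 37, 39, 46, 51, 53, 55, 59, 61, 64, 66, 69, 71.
n = 17.
r = (25/100)·(17 + 1) = 4.5.
Rank 4 is 24 and rank 5 is 30.
Interpolate: 24 + 0.5·(30 − 24) = 24 + 0.5·6 = 27.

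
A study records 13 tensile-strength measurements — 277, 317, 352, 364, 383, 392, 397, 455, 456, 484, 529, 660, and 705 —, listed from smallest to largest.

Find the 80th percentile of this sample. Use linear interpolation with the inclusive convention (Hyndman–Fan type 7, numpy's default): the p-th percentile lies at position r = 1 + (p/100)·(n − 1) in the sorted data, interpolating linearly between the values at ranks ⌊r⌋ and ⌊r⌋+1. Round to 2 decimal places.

511.00

n = 13.
r = 1 + (80/100)·(13 − 1) = 1 + 9.6 = 10.6.
Rank 10 is 484 and rank 11 is 529.
Interpolate: 484 + 0.6·(529 − 484) = 484 + 0.6·45 = 511.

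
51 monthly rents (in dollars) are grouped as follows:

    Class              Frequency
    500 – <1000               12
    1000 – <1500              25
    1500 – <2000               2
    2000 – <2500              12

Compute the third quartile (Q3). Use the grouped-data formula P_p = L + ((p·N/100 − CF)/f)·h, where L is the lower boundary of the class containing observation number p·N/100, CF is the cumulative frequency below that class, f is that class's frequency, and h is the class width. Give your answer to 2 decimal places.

1812.50

N = 51; target position k = 75/100 · 51 = 38.25.
Cumulative frequencies: 12, 37, 39, 51.
Observation 38.25 falls in the class 1500 – <2000.
L = 1500, CF = 37, f = 2, h = 500.
P75 = 1500 + ((38.25 − 37)/2)·500 = 1500 + 312.5 = 1812.5.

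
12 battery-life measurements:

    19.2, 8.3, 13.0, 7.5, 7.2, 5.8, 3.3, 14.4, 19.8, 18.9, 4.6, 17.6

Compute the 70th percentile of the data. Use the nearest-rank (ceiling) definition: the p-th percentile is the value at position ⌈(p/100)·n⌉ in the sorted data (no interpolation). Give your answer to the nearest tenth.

17.6

Sorted: 3.3, 4.6, 5.8, 7.2, 7.5, 8.3, 13.0, 14.4, 17.6, 18.9, 19.2, 19.8.
n = 12.
Position = ⌈70/100 · 12⌉ = ⌈8.4⌉ = 9.
The value at rank 9 is 17.6.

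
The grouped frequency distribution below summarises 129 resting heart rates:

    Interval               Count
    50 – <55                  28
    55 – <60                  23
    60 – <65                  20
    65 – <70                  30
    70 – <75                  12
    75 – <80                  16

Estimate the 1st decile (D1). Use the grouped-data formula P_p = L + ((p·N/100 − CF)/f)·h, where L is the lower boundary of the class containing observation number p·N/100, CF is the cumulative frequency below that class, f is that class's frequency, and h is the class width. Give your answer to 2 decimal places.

N = 129; target position k = 10/100 · 129 = 12.9.
Cumulative frequencies: 28, 51, 71, 101, 113, 129.
Observation 12.9 falls in the class 50 – <55.
L = 50, CF = 0, f = 28, h = 5.
P10 = 50 + ((12.9 − 0)/28)·5 = 50 + 2.30357 = 52.3036.

52.30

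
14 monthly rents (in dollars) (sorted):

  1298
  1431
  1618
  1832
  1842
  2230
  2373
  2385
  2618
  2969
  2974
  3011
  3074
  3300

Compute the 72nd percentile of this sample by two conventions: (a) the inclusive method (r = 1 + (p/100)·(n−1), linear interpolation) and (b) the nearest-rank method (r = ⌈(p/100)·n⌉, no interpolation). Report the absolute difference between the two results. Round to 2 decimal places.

3.20

n = 14.
(a) r = 10.36; between ranks 10 (2969) and 11 (2974): 2970.8.
(b) the nearest-rank method: rank 11 → 2974.
|2970.8 − 2974| = 3.2.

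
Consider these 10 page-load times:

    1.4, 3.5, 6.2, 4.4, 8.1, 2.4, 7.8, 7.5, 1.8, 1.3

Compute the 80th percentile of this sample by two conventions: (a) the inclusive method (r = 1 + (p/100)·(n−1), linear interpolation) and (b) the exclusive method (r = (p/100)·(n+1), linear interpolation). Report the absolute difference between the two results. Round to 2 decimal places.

Sorted: 1.3, 1.4, 1.8, 2.4, 3.5, 4.4, 6.2, 7.5, 7.8, 8.1.
n = 10.
(a) r = 8.2; between ranks 8 (7.5) and 9 (7.8): 7.56.
(b) r = 8.8; between ranks 8 (7.5) and 9 (7.8): 7.74.
|7.56 − 7.74| = 0.18.

0.18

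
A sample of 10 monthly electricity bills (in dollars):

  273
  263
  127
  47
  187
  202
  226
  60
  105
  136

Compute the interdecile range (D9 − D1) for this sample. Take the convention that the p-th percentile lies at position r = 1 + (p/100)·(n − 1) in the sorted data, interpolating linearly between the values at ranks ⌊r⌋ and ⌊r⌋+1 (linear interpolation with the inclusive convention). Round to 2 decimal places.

Sorted: 47, 60, 105, 127, 136, 187, 202, 226, 263, 273.
n = 10.
P10: r = 1.9; ranks 1–2 are 47, 60; interpolating gives 58.7.
P90: r = 9.1; ranks 9–10 are 263, 273; interpolating gives 264.
Difference: 264 − 58.7 = 205.3.

205.30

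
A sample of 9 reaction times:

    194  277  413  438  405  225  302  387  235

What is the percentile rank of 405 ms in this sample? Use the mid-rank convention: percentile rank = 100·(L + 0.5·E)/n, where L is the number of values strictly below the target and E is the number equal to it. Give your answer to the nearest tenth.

72.2

Sorted: 194, 225, 235, 277, 302, 387, 405, 413, 438.
Count below 405: L = 6; count equal: E = 1; n = 9.
Percentile rank = 100·(6 + 0.5·1)/9 = 100·6.5/9 = 72.22.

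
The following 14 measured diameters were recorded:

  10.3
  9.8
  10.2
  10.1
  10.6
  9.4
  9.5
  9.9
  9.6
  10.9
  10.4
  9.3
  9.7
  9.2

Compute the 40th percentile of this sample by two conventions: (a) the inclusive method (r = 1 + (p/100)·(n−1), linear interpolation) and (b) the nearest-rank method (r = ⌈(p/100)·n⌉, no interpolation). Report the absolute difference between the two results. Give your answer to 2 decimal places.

0.02

Sorted: 9.2, 9.3, 9.4, 9.5, 9.6, 9.7, 9.8, 9.9, 10.1, 10.2, 10.3, 10.4, 10.6, 10.9.
n = 14.
(a) r = 6.2; between ranks 6 (9.7) and 7 (9.8): 9.72.
(b) the nearest-rank method: rank 6 → 9.7.
|9.72 − 9.7| = 0.02.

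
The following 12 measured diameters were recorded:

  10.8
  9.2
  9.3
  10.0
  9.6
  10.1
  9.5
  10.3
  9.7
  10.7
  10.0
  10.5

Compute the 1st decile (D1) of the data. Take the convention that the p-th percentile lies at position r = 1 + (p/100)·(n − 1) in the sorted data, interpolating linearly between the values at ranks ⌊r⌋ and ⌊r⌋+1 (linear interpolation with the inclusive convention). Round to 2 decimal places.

Sorted: 9.2, 9.3, 9.5, 9.6, 9.7, 10.0, 10.0, 10.1, 10.3, 10.5, 10.7, 10.8.
n = 12.
r = 1 + (10/100)·(12 − 1) = 1 + 1.1 = 2.1.
Rank 2 is 9.3 and rank 3 is 9.5.
Interpolate: 9.3 + 0.1·(9.5 − 9.3) = 9.3 + 0.1·0.2 = 9.32.

9.32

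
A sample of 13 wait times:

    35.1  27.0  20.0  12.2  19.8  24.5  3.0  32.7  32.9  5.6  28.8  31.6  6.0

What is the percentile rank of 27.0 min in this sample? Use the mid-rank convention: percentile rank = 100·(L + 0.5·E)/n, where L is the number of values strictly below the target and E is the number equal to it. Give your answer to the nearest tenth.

57.7

Sorted: 3.0, 5.6, 6.0, 12.2, 19.8, 20.0, 24.5, 27.0, 28.8, 31.6, 32.7, 32.9, 35.1.
Count below 27.0: L = 7; count equal: E = 1; n = 13.
Percentile rank = 100·(7 + 0.5·1)/13 = 100·7.5/13 = 57.69.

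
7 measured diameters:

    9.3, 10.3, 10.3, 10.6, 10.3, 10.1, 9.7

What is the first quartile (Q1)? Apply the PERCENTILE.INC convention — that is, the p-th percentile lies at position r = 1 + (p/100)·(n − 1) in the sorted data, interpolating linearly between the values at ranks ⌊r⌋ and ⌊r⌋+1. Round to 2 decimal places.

Sorted: 9.3, 9.7, 10.1, 10.3, 10.3, 10.3, 10.6.
n = 7.
r = 1 + (25/100)·(7 − 1) = 1 + 1.5 = 2.5.
Rank 2 is 9.7 and rank 3 is 10.1.
Interpolate: 9.7 + 0.5·(10.1 − 9.7) = 9.7 + 0.5·0.4 = 9.9.

9.90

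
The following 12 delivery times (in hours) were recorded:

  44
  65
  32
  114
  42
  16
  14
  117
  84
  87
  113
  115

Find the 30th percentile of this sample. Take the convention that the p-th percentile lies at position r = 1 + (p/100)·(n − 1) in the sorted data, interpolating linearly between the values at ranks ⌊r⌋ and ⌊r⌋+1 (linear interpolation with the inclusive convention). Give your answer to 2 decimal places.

42.60

Sorted: 14, 16, 32, 42, 44, 65, 84, 87, 113, 114, 115, 117.
n = 12.
r = 1 + (30/100)·(12 − 1) = 1 + 3.3 = 4.3.
Rank 4 is 42 and rank 5 is 44.
Interpolate: 42 + 0.3·(44 − 42) = 42 + 0.3·2 = 42.6.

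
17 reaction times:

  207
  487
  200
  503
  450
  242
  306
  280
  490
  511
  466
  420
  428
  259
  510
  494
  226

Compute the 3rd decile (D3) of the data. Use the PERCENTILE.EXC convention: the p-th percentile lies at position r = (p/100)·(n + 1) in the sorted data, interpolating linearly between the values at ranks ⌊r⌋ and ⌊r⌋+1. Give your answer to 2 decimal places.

267.40

Sorted: 200, 207, 226, 242, 259, 280, 306, 420, 428, 450, 466, 487, 490, 494, 503, 510, 511.
n = 17.
r = (30/100)·(17 + 1) = 5.4.
Rank 5 is 259 and rank 6 is 280.
Interpolate: 259 + 0.4·(280 − 259) = 259 + 0.4·21 = 267.4.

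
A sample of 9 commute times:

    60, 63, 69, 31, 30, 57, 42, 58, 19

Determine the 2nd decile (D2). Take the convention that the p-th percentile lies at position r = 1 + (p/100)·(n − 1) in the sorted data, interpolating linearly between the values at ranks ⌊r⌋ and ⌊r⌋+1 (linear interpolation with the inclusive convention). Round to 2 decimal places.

30.60

Sorted: 19, 30, 31, 42, 57, 58, 60, 63, 69.
n = 9.
r = 1 + (20/100)·(9 − 1) = 1 + 1.6 = 2.6.
Rank 2 is 30 and rank 3 is 31.
Interpolate: 30 + 0.6·(31 − 30) = 30 + 0.6·1 = 30.6.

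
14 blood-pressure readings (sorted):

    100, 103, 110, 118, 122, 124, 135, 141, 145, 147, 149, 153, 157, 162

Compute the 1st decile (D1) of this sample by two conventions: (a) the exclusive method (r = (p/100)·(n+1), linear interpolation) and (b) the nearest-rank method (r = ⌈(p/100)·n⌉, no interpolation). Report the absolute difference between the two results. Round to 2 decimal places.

n = 14.
(a) r = 1.5; between ranks 1 (100) and 2 (103): 101.5.
(b) the nearest-rank method: rank 2 → 103.
|101.5 − 103| = 1.5.

1.50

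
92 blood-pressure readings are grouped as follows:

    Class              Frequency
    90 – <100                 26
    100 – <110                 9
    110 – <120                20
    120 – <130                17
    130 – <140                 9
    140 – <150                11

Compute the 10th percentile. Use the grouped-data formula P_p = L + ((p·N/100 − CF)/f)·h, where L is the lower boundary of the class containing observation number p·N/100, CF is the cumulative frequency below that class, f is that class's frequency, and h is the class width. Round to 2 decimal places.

N = 92; target position k = 10/100 · 92 = 9.2.
Cumulative frequencies: 26, 35, 55, 72, 81, 92.
Observation 9.2 falls in the class 90 – <100.
L = 90, CF = 0, f = 26, h = 10.
P10 = 90 + ((9.2 − 0)/26)·10 = 90 + 3.53846 = 93.5385.

93.54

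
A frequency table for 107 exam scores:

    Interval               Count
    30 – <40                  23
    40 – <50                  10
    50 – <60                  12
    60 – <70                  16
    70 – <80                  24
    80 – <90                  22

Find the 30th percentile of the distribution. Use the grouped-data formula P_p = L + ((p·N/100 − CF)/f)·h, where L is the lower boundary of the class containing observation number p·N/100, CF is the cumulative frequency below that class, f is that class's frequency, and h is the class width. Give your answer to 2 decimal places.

N = 107; target position k = 30/100 · 107 = 32.1.
Cumulative frequencies: 23, 33, 45, 61, 85, 107.
Observation 32.1 falls in the class 40 – <50.
L = 40, CF = 23, f = 10, h = 10.
P30 = 40 + ((32.1 − 23)/10)·10 = 40 + 9.1 = 49.1.

49.10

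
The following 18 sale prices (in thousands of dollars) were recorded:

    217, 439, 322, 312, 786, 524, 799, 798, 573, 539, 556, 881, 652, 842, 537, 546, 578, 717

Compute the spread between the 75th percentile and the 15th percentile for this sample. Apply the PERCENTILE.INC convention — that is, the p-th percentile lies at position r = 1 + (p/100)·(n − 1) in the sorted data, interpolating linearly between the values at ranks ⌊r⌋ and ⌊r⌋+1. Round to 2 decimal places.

382.40

Sorted: 217, 312, 322, 439, 524, 537, 539, 546, 556, 573, 578, 652, 717, 786, 798, 799, 842, 881.
n = 18.
P15: r = 3.55; ranks 3–4 are 322, 439; interpolating gives 386.35.
P75: r = 13.75; ranks 13–14 are 717, 786; interpolating gives 768.75.
Difference: 768.75 − 386.35 = 382.4.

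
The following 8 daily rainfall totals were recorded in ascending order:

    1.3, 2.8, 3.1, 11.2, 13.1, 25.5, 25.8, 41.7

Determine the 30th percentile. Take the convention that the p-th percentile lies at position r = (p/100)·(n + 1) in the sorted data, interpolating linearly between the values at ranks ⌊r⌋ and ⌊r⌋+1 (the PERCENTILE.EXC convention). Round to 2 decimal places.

n = 8.
r = (30/100)·(8 + 1) = 2.7.
Rank 2 is 2.8 and rank 3 is 3.1.
Interpolate: 2.8 + 0.7·(3.1 − 2.8) = 2.8 + 0.7·0.3 = 3.01.

3.01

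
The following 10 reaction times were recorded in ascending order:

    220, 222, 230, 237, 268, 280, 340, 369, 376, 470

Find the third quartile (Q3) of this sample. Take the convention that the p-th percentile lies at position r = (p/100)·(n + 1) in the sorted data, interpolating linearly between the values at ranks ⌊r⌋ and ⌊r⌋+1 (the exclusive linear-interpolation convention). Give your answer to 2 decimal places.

n = 10.
r = (75/100)·(10 + 1) = 8.25.
Rank 8 is 369 and rank 9 is 376.
Interpolate: 369 + 0.25·(376 − 369) = 369 + 0.25·7 = 370.75.

370.75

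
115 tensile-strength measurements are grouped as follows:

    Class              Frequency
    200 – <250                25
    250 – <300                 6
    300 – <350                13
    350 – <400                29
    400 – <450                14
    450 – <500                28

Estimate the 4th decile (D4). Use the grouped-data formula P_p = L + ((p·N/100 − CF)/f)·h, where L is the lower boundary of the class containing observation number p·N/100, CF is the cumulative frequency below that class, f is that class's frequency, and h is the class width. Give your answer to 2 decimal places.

N = 115; target position k = 40/100 · 115 = 46.
Cumulative frequencies: 25, 31, 44, 73, 87, 115.
Observation 46 falls in the class 350 – <400.
L = 350, CF = 44, f = 29, h = 50.
P40 = 350 + ((46 − 44)/29)·50 = 350 + 3.44828 = 353.448.

353.45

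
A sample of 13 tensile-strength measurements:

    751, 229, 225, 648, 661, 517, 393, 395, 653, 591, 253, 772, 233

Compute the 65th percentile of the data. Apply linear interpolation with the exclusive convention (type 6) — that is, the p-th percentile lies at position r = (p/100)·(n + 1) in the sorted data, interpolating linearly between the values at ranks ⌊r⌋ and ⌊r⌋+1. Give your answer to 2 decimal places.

648.50

Sorted: 225, 229, 233, 253, 393, 395, 517, 591, 648, 653, 661, 751, 772.
n = 13.
r = (65/100)·(13 + 1) = 9.1.
Rank 9 is 648 and rank 10 is 653.
Interpolate: 648 + 0.1·(653 − 648) = 648 + 0.1·5 = 648.5.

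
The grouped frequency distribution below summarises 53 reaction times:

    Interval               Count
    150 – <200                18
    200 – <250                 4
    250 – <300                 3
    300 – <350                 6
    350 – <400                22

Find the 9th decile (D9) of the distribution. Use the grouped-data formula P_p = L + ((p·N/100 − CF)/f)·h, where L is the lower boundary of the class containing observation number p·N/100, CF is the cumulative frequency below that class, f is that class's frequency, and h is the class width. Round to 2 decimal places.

N = 53; target position k = 90/100 · 53 = 47.7.
Cumulative frequencies: 18, 22, 25, 31, 53.
Observation 47.7 falls in the class 350 – <400.
L = 350, CF = 31, f = 22, h = 50.
P90 = 350 + ((47.7 − 31)/22)·50 = 350 + 37.9545 = 387.955.

387.95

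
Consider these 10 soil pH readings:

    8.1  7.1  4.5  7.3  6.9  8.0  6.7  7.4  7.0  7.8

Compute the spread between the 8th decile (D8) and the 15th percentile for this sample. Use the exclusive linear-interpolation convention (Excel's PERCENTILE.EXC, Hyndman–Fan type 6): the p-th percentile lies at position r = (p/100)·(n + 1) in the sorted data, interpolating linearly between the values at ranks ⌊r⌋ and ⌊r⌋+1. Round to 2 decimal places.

2.03

Sorted: 4.5, 6.7, 6.9, 7.0, 7.1, 7.3, 7.4, 7.8, 8.0, 8.1.
n = 10.
P15: r = 1.65; ranks 1–2 are 4.5, 6.7; interpolating gives 5.93.
P80: r = 8.8; ranks 8–9 are 7.8, 8.0; interpolating gives 7.96.
Difference: 7.96 − 5.93 = 2.03.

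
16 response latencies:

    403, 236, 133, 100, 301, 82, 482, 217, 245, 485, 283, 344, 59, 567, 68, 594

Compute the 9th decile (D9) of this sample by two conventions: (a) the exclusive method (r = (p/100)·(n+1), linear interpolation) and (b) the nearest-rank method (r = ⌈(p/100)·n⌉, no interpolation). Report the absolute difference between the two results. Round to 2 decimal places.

Sorted: 59, 68, 82, 100, 133, 217, 236, 245, 283, 301, 344, 403, 482, 485, 567, 594.
n = 16.
(a) r = 15.3; between ranks 15 (567) and 16 (594): 575.1.
(b) the nearest-rank method: rank 15 → 567.
|575.1 − 567| = 8.1.

8.10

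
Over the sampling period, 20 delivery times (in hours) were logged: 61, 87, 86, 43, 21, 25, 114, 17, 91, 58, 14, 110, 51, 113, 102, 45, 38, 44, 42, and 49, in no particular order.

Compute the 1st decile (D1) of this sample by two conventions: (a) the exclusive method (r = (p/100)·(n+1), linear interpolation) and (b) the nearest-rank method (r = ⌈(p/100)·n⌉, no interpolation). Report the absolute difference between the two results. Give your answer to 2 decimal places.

Sorted: 14, 17, 21, 25, 38, 42, 43, 44, 45, 49, 51, 58, 61, 86, 87, 91, 102, 110, 113, 114.
n = 20.
(a) r = 2.1; between ranks 2 (17) and 3 (21): 17.4.
(b) the nearest-rank method: rank 2 → 17.
|17.4 − 17| = 0.4.

0.40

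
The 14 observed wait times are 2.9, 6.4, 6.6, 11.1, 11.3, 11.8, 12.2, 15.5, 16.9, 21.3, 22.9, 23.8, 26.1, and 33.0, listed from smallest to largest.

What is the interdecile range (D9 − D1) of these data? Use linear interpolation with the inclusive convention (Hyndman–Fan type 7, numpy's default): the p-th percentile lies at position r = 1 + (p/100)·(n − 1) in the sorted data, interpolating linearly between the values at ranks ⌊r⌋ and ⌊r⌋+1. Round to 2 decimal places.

18.95

n = 14.
P10: r = 2.3; ranks 2–3 are 6.4, 6.6; interpolating gives 6.46.
P90: r = 12.7; ranks 12–13 are 23.8, 26.1; interpolating gives 25.41.
Difference: 25.41 − 6.46 = 18.95.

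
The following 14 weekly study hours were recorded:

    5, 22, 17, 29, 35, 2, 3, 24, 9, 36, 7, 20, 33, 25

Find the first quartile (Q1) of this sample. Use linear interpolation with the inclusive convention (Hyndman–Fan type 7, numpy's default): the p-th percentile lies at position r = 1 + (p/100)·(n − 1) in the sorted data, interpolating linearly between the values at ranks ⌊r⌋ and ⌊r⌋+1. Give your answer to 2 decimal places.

7.50

Sorted: 2, 3, 5, 7, 9, 17, 20, 22, 24, 25, 29, 33, 35, 36.
n = 14.
r = 1 + (25/100)·(14 − 1) = 1 + 3.25 = 4.25.
Rank 4 is 7 and rank 5 is 9.
Interpolate: 7 + 0.25·(9 − 7) = 7 + 0.25·2 = 7.5.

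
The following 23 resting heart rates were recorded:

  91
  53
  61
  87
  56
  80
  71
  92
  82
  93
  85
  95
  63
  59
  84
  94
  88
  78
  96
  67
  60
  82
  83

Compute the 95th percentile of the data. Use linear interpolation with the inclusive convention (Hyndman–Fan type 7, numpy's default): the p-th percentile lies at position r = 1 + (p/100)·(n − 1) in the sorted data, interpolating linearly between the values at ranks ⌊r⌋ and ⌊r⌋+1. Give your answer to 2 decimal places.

Sorted: 53, 56, 59, 60, 61, 63, 67, 71, 78, 80, 82, 82, 83, 84, 85, 87, 88, 91, 92, 93, 94, 95, 96.
n = 23.
r = 1 + (95/100)·(23 − 1) = 1 + 20.9 = 21.9.
Rank 21 is 94 and rank 22 is 95.
Interpolate: 94 + 0.9·(95 − 94) = 94 + 0.9·1 = 94.9.

94.90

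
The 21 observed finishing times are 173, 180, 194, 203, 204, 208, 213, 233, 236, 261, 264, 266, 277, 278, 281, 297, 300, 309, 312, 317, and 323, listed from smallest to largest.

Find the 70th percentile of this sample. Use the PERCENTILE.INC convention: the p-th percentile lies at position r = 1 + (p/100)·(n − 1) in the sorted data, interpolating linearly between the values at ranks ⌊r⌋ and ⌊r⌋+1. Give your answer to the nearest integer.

n = 21.
r = 1 + (70/100)·(21 − 1) = 1 + 14 = 15.
r is an integer, so P70 is the value at rank 15: 281.

281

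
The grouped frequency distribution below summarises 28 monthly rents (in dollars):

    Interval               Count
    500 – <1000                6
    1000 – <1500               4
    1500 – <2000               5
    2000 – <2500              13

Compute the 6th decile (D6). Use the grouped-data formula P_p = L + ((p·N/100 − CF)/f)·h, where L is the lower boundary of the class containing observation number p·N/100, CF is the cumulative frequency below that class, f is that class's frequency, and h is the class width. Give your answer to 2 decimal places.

2069.23

N = 28; target position k = 60/100 · 28 = 16.8.
Cumulative frequencies: 6, 10, 15, 28.
Observation 16.8 falls in the class 2000 – <2500.
L = 2000, CF = 15, f = 13, h = 500.
P60 = 2000 + ((16.8 − 15)/13)·500 = 2000 + 69.2308 = 2069.23.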